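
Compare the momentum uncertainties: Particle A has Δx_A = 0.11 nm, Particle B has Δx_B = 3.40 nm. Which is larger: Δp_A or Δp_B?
Particle A has the larger minimum momentum uncertainty, by a factor of 30.91.

For each particle, the minimum momentum uncertainty is Δp_min = ℏ/(2Δx):

Particle A: Δp_A = ℏ/(2×1.100e-10 m) = 4.794e-25 kg·m/s
Particle B: Δp_B = ℏ/(2×3.400e-09 m) = 1.551e-26 kg·m/s

Ratio: Δp_A/Δp_B = 30.91

Since Δp_min ∝ 1/Δx, the particle with smaller position uncertainty (A) has larger momentum uncertainty.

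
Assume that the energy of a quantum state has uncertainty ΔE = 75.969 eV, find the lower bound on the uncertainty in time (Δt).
4.332 as

Using the energy-time uncertainty principle:
ΔEΔt ≥ ℏ/2

The minimum uncertainty in time is:
Δt_min = ℏ/(2ΔE)
Δt_min = (1.055e-34 J·s) / (2 × 1.217e-17 J)
Δt_min = 4.332e-18 s = 4.332 as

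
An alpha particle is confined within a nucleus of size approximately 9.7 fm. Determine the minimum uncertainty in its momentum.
5.436 × 10^-21 kg·m/s

Using the Heisenberg uncertainty principle:
ΔxΔp ≥ ℏ/2

With Δx ≈ L = 9.700e-15 m (the confinement size):
Δp_min = ℏ/(2Δx)
Δp_min = (1.055e-34 J·s) / (2 × 9.700e-15 m)
Δp_min = 5.436e-21 kg·m/s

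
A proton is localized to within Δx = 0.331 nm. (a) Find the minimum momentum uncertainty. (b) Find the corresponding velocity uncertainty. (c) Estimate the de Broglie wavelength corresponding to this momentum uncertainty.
(a) Δp_min = 1.593 × 10^-25 kg·m/s
(b) Δv_min = 95.240 m/s
(c) λ_dB = 4.159 nm

Step-by-step:

(a) From the uncertainty principle:
Δp_min = ℏ/(2Δx) = (1.055e-34 J·s)/(2 × 3.310e-10 m) = 1.593e-25 kg·m/s

(b) The velocity uncertainty:
Δv = Δp/m = (1.593e-25 kg·m/s)/(1.673e-27 kg) = 9.524e+01 m/s = 95.240 m/s

(c) The de Broglie wavelength for this momentum:
λ = h/p = (6.626e-34 J·s)/(1.593e-25 kg·m/s) = 4.159e-09 m = 4.159 nm

Note: The de Broglie wavelength is comparable to the localization size, as expected from wave-particle duality.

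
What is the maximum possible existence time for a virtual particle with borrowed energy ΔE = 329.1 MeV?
1.000 ys

Using the energy-time uncertainty principle:
ΔEΔt ≥ ℏ/2

For a virtual particle borrowing energy ΔE, the maximum lifetime is:
Δt_max = ℏ/(2ΔE)

Converting energy:
ΔE = 329.1 MeV = 5.273e-11 J

Δt_max = (1.055e-34 J·s) / (2 × 5.273e-11 J)
Δt_max = 1.000e-24 s = 1.000 ys

Virtual particles with higher borrowed energy exist for shorter times.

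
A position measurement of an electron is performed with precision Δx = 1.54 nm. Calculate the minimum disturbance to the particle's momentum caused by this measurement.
3.424 × 10^-26 kg·m/s

The uncertainty principle implies that measuring position disturbs momentum:
ΔxΔp ≥ ℏ/2

When we measure position with precision Δx, we necessarily introduce a momentum uncertainty:
Δp ≥ ℏ/(2Δx)
Δp_min = (1.055e-34 J·s) / (2 × 1.540e-09 m)
Δp_min = 3.424e-26 kg·m/s

The more precisely we measure position, the greater the momentum disturbance.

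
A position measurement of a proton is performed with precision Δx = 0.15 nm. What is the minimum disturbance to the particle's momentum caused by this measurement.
3.515 × 10^-25 kg·m/s

The uncertainty principle implies that measuring position disturbs momentum:
ΔxΔp ≥ ℏ/2

When we measure position with precision Δx, we necessarily introduce a momentum uncertainty:
Δp ≥ ℏ/(2Δx)
Δp_min = (1.055e-34 J·s) / (2 × 1.500e-10 m)
Δp_min = 3.515e-25 kg·m/s

The more precisely we measure position, the greater the momentum disturbance.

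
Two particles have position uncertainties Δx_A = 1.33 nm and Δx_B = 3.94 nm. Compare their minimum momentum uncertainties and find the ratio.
Particle A has the larger minimum momentum uncertainty, by a factor of 2.96.

For each particle, the minimum momentum uncertainty is Δp_min = ℏ/(2Δx):

Particle A: Δp_A = ℏ/(2×1.330e-09 m) = 3.965e-26 kg·m/s
Particle B: Δp_B = ℏ/(2×3.940e-09 m) = 1.338e-26 kg·m/s

Ratio: Δp_A/Δp_B = 2.96

Since Δp_min ∝ 1/Δx, the particle with smaller position uncertainty (A) has larger momentum uncertainty.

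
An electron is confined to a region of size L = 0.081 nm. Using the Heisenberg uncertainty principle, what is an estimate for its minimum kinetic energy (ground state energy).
1.452 eV

Using the uncertainty principle to estimate ground state energy:

1. The position uncertainty is approximately the confinement size:
   Δx ≈ L = 8.100e-11 m

2. From ΔxΔp ≥ ℏ/2, the minimum momentum uncertainty is:
   Δp ≈ ℏ/(2L) = 6.510e-25 kg·m/s

3. The kinetic energy is approximately:
   KE ≈ (Δp)²/(2m) = (6.510e-25)²/(2 × 9.109e-31 kg)
   KE ≈ 2.326e-19 J = 1.452 eV

This is an order-of-magnitude estimate of the ground state energy.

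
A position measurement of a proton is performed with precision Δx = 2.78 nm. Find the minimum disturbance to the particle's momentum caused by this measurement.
1.897 × 10^-26 kg·m/s

The uncertainty principle implies that measuring position disturbs momentum:
ΔxΔp ≥ ℏ/2

When we measure position with precision Δx, we necessarily introduce a momentum uncertainty:
Δp ≥ ℏ/(2Δx)
Δp_min = (1.055e-34 J·s) / (2 × 2.780e-09 m)
Δp_min = 1.897e-26 kg·m/s

The more precisely we measure position, the greater the momentum disturbance.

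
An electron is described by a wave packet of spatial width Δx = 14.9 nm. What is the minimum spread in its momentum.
3.539 × 10^-27 kg·m/s

For a wave packet, the spatial width Δx and momentum spread Δp are related by the uncertainty principle:
ΔxΔp ≥ ℏ/2

The minimum momentum spread is:
Δp_min = ℏ/(2Δx)
Δp_min = (1.055e-34 J·s) / (2 × 1.490e-08 m)
Δp_min = 3.539e-27 kg·m/s

A wave packet cannot have both a well-defined position and well-defined momentum.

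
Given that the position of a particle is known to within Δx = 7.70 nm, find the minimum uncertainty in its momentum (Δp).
6.848 × 10^-27 kg·m/s

Using the Heisenberg uncertainty principle:
ΔxΔp ≥ ℏ/2

The minimum uncertainty in momentum is:
Δp_min = ℏ/(2Δx)
Δp_min = (1.055e-34 J·s) / (2 × 7.700e-09 m)
Δp_min = 6.848e-27 kg·m/s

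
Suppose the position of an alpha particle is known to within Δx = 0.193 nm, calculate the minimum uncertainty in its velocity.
41.117 m/s

Using the Heisenberg uncertainty principle and Δp = mΔv:
ΔxΔp ≥ ℏ/2
Δx(mΔv) ≥ ℏ/2

The minimum uncertainty in velocity is:
Δv_min = ℏ/(2mΔx)
Δv_min = (1.055e-34 J·s) / (2 × 6.645e-27 kg × 1.930e-10 m)
Δv_min = 4.112e+01 m/s = 41.117 m/s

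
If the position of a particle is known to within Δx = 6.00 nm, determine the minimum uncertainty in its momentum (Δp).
8.788 × 10^-27 kg·m/s

Using the Heisenberg uncertainty principle:
ΔxΔp ≥ ℏ/2

The minimum uncertainty in momentum is:
Δp_min = ℏ/(2Δx)
Δp_min = (1.055e-34 J·s) / (2 × 6.000e-09 m)
Δp_min = 8.788e-27 kg·m/s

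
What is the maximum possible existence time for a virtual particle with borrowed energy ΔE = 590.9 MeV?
5.570 × 10^-25 s

Using the energy-time uncertainty principle:
ΔEΔt ≥ ℏ/2

For a virtual particle borrowing energy ΔE, the maximum lifetime is:
Δt_max = ℏ/(2ΔE)

Converting energy:
ΔE = 590.9 MeV = 9.467e-11 J

Δt_max = (1.055e-34 J·s) / (2 × 9.467e-11 J)
Δt_max = 5.570e-25 s = 5.570 × 10^-25 s

Virtual particles with higher borrowed energy exist for shorter times.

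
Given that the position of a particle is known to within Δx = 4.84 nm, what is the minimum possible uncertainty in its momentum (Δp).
1.089 × 10^-26 kg·m/s

Using the Heisenberg uncertainty principle:
ΔxΔp ≥ ℏ/2

The minimum uncertainty in momentum is:
Δp_min = ℏ/(2Δx)
Δp_min = (1.055e-34 J·s) / (2 × 4.840e-09 m)
Δp_min = 1.089e-26 kg·m/s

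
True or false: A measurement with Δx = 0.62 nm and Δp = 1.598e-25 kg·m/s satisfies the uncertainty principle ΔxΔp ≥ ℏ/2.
Yes, it satisfies the uncertainty principle.

Calculate the product ΔxΔp:
ΔxΔp = (6.200e-10 m) × (1.598e-25 kg·m/s)
ΔxΔp = 9.908e-35 J·s

Compare to the minimum allowed value ℏ/2:
ℏ/2 = 5.273e-35 J·s

Since ΔxΔp = 9.908e-35 J·s ≥ 5.273e-35 J·s = ℏ/2,
the measurement satisfies the uncertainty principle.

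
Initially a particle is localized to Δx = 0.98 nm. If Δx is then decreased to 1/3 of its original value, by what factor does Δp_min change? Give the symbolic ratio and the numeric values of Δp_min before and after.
Original Δp_min = 5.380 × 10^-26 kg·m/s; new Δp'_min = 1.614 × 10^-25 kg·m/s; ratio Δp'_min/Δp_min = 3.

From the uncertainty principle ΔxΔp ≥ ℏ/2, the minimum momentum uncertainty is Δp_min = ℏ/(2Δx).

Original (Δx = 0.98 nm = 9.800e-10 m):
Δp_min = (1.055e-34 J·s)/(2 × 9.800e-10 m) = 5.380e-26 kg·m/s

When Δx → (1/3)Δx:
Δp'_min = ℏ/(2 × (1/3)Δx) = 3 × ℏ/(2Δx) = 3 × Δp_min
Δp'_min = 3 × 5.380e-26 kg·m/s = 1.614e-25 kg·m/s

Since Δp_min ∝ 1/Δx, when Δx is decreased to 1/3 of its original value, Δp_min increases to 3 times its original value.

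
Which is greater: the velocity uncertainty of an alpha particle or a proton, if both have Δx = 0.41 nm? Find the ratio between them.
The proton has the larger minimum velocity uncertainty, by a ratio of 4.0.

For both particles, Δp_min = ℏ/(2Δx) = 1.286e-25 kg·m/s (same for both).

The velocity uncertainty is Δv = Δp/m:
- alpha particle: Δv = 1.286e-25 / 6.645e-27 = 1.935e+01 m/s = 19.355 m/s
- proton: Δv = 1.286e-25 / 1.673e-27 = 7.689e+01 m/s = 76.889 m/s

Ratio: 7.689e+01 / 1.935e+01 = 4.0

The lighter particle has larger velocity uncertainty because Δv ∝ 1/m.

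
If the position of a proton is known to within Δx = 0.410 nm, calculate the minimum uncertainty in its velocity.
76.889 m/s

Using the Heisenberg uncertainty principle and Δp = mΔv:
ΔxΔp ≥ ℏ/2
Δx(mΔv) ≥ ℏ/2

The minimum uncertainty in velocity is:
Δv_min = ℏ/(2mΔx)
Δv_min = (1.055e-34 J·s) / (2 × 1.673e-27 kg × 4.100e-10 m)
Δv_min = 7.689e+01 m/s = 76.889 m/s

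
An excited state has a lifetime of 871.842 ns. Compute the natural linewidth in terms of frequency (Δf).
91.275 kHz

Using the energy-time uncertainty principle and E = hf:
ΔEΔt ≥ ℏ/2
hΔf·Δt ≥ ℏ/2

The minimum frequency uncertainty is:
Δf = ℏ/(2hτ) = 1/(4πτ)
Δf = 1/(4π × 8.718e-07 s)
Δf = 9.128e+04 Hz = 91.275 kHz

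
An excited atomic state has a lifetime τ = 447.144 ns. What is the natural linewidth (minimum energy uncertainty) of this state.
736.018 peV

Using the energy-time uncertainty principle:
ΔEΔt ≥ ℏ/2

The lifetime τ represents the time uncertainty Δt.
The natural linewidth (minimum energy uncertainty) is:

ΔE = ℏ/(2τ)
ΔE = (1.055e-34 J·s) / (2 × 4.471e-07 s)
ΔE = 1.179e-28 J = 736.018 peV

This natural linewidth limits the precision of spectroscopic measurements.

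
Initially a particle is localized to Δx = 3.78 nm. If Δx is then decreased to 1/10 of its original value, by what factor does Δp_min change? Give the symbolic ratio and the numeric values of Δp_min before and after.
Original Δp_min = 1.395 × 10^-26 kg·m/s; new Δp'_min = 1.395 × 10^-25 kg·m/s; ratio Δp'_min/Δp_min = 10.

From the uncertainty principle ΔxΔp ≥ ℏ/2, the minimum momentum uncertainty is Δp_min = ℏ/(2Δx).

Original (Δx = 3.78 nm = 3.780e-09 m):
Δp_min = (1.055e-34 J·s)/(2 × 3.780e-09 m) = 1.395e-26 kg·m/s

When Δx → (1/10)Δx:
Δp'_min = ℏ/(2 × (1/10)Δx) = 10 × ℏ/(2Δx) = 10 × Δp_min
Δp'_min = 10 × 1.395e-26 kg·m/s = 1.395e-25 kg·m/s

Since Δp_min ∝ 1/Δx, when Δx is decreased to 1/10 of its original value, Δp_min increases to 10 times its original value.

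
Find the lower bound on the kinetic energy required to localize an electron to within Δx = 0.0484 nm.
4.066 eV

Localizing a particle requires giving it sufficient momentum uncertainty:

1. From uncertainty principle: Δp ≥ ℏ/(2Δx)
   Δp_min = (1.055e-34 J·s) / (2 × 4.840e-11 m)
   Δp_min = 1.089e-24 kg·m/s

2. This momentum uncertainty corresponds to kinetic energy:
   KE ≈ (Δp)²/(2m) = (1.089e-24)²/(2 × 9.109e-31 kg)
   KE = 6.515e-19 J = 4.066 eV

Tighter localization requires more energy.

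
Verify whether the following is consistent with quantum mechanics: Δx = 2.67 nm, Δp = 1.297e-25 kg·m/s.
Yes, it satisfies the uncertainty principle.

Calculate the product ΔxΔp:
ΔxΔp = (2.670e-09 m) × (1.297e-25 kg·m/s)
ΔxΔp = 3.463e-34 J·s

Compare to the minimum allowed value ℏ/2:
ℏ/2 = 5.273e-35 J·s

Since ΔxΔp = 3.463e-34 J·s ≥ 5.273e-35 J·s = ℏ/2,
the measurement satisfies the uncertainty principle.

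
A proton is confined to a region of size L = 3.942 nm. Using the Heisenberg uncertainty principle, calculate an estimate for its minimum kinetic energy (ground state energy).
333.827 neV

Using the uncertainty principle to estimate ground state energy:

1. The position uncertainty is approximately the confinement size:
   Δx ≈ L = 3.942e-09 m

2. From ΔxΔp ≥ ℏ/2, the minimum momentum uncertainty is:
   Δp ≈ ℏ/(2L) = 1.338e-26 kg·m/s

3. The kinetic energy is approximately:
   KE ≈ (Δp)²/(2m) = (1.338e-26)²/(2 × 1.673e-27 kg)
   KE ≈ 5.348e-26 J = 333.827 neV

This is an order-of-magnitude estimate of the ground state energy.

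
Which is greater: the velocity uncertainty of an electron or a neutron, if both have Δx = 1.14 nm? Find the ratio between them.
The electron has the larger minimum velocity uncertainty, by a ratio of 1838.7.

For both particles, Δp_min = ℏ/(2Δx) = 4.625e-26 kg·m/s (same for both).

The velocity uncertainty is Δv = Δp/m:
- electron: Δv = 4.625e-26 / 9.109e-31 = 5.078e+04 m/s = 50.775 km/s
- neutron: Δv = 4.625e-26 / 1.675e-27 = 2.762e+01 m/s = 27.615 m/s

Ratio: 5.078e+04 / 2.762e+01 = 1838.7

The lighter particle has larger velocity uncertainty because Δv ∝ 1/m.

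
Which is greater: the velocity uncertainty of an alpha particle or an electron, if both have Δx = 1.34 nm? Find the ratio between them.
The electron has the larger minimum velocity uncertainty, by a ratio of 7294.3.

For both particles, Δp_min = ℏ/(2Δx) = 3.935e-26 kg·m/s (same for both).

The velocity uncertainty is Δv = Δp/m:
- alpha particle: Δv = 3.935e-26 / 6.645e-27 = 5.922e+00 m/s = 5.922 m/s
- electron: Δv = 3.935e-26 / 9.109e-31 = 4.320e+04 m/s = 43.197 km/s

Ratio: 4.320e+04 / 5.922e+00 = 7294.3

The lighter particle has larger velocity uncertainty because Δv ∝ 1/m.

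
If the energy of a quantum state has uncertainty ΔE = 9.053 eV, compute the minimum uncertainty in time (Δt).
36.353 as

Using the energy-time uncertainty principle:
ΔEΔt ≥ ℏ/2

The minimum uncertainty in time is:
Δt_min = ℏ/(2ΔE)
Δt_min = (1.055e-34 J·s) / (2 × 1.450e-18 J)
Δt_min = 3.635e-17 s = 36.353 as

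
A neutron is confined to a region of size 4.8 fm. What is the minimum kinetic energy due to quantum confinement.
224.840 keV

Using the uncertainty principle:

1. Position uncertainty: Δx ≈ 4.800e-15 m
2. Minimum momentum uncertainty: Δp = ℏ/(2Δx) = 1.099e-20 kg·m/s
3. Minimum kinetic energy:
   KE = (Δp)²/(2m) = (1.099e-20)²/(2 × 1.675e-27 kg)
   KE = 3.602e-14 J = 224.840 keV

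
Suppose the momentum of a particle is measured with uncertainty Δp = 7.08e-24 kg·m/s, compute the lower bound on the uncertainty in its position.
7.448 pm

Using the Heisenberg uncertainty principle:
ΔxΔp ≥ ℏ/2

The minimum uncertainty in position is:
Δx_min = ℏ/(2Δp)
Δx_min = (1.055e-34 J·s) / (2 × 7.080e-24 kg·m/s)
Δx_min = 7.448e-12 m = 7.448 pm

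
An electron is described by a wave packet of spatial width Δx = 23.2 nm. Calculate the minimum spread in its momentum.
2.273 × 10^-27 kg·m/s

For a wave packet, the spatial width Δx and momentum spread Δp are related by the uncertainty principle:
ΔxΔp ≥ ℏ/2

The minimum momentum spread is:
Δp_min = ℏ/(2Δx)
Δp_min = (1.055e-34 J·s) / (2 × 2.320e-08 m)
Δp_min = 2.273e-27 kg·m/s

A wave packet cannot have both a well-defined position and well-defined momentum.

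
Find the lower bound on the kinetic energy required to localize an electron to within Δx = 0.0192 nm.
25.838 eV

Localizing a particle requires giving it sufficient momentum uncertainty:

1. From uncertainty principle: Δp ≥ ℏ/(2Δx)
   Δp_min = (1.055e-34 J·s) / (2 × 1.920e-11 m)
   Δp_min = 2.746e-24 kg·m/s

2. This momentum uncertainty corresponds to kinetic energy:
   KE ≈ (Δp)²/(2m) = (2.746e-24)²/(2 × 9.109e-31 kg)
   KE = 4.140e-18 J = 25.838 eV

Tighter localization requires more energy.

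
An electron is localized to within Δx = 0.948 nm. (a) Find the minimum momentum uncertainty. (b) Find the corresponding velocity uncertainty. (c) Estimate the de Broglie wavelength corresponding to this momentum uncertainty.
(a) Δp_min = 5.562 × 10^-26 kg·m/s
(b) Δv_min = 61.059 km/s
(c) λ_dB = 11.913 nm

Step-by-step:

(a) From the uncertainty principle:
Δp_min = ℏ/(2Δx) = (1.055e-34 J·s)/(2 × 9.480e-10 m) = 5.562e-26 kg·m/s

(b) The velocity uncertainty:
Δv = Δp/m = (5.562e-26 kg·m/s)/(9.109e-31 kg) = 6.106e+04 m/s = 61.059 km/s

(c) The de Broglie wavelength for this momentum:
λ = h/p = (6.626e-34 J·s)/(5.562e-26 kg·m/s) = 1.191e-08 m = 11.913 nm

Note: The de Broglie wavelength is comparable to the localization size, as expected from wave-particle duality.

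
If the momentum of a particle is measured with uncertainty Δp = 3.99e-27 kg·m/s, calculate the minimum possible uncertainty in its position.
13.215 nm

Using the Heisenberg uncertainty principle:
ΔxΔp ≥ ℏ/2

The minimum uncertainty in position is:
Δx_min = ℏ/(2Δp)
Δx_min = (1.055e-34 J·s) / (2 × 3.990e-27 kg·m/s)
Δx_min = 1.322e-08 m = 13.215 nm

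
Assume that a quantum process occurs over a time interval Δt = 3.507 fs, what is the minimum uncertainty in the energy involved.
93.843 meV

Using the energy-time uncertainty principle:
ΔEΔt ≥ ℏ/2

The minimum uncertainty in energy is:
ΔE_min = ℏ/(2Δt)
ΔE_min = (1.055e-34 J·s) / (2 × 3.507e-15 s)
ΔE_min = 1.504e-20 J = 93.843 meV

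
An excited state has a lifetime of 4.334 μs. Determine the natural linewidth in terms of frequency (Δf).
18.361 kHz

Using the energy-time uncertainty principle and E = hf:
ΔEΔt ≥ ℏ/2
hΔf·Δt ≥ ℏ/2

The minimum frequency uncertainty is:
Δf = ℏ/(2hτ) = 1/(4πτ)
Δf = 1/(4π × 4.334e-06 s)
Δf = 1.836e+04 Hz = 18.361 kHz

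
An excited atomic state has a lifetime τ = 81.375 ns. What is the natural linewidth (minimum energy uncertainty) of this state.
4.044 neV

Using the energy-time uncertainty principle:
ΔEΔt ≥ ℏ/2

The lifetime τ represents the time uncertainty Δt.
The natural linewidth (minimum energy uncertainty) is:

ΔE = ℏ/(2τ)
ΔE = (1.055e-34 J·s) / (2 × 8.137e-08 s)
ΔE = 6.480e-28 J = 4.044 neV

This natural linewidth limits the precision of spectroscopic measurements.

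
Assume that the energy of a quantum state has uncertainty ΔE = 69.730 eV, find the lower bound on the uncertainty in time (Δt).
4.720 as

Using the energy-time uncertainty principle:
ΔEΔt ≥ ℏ/2

The minimum uncertainty in time is:
Δt_min = ℏ/(2ΔE)
Δt_min = (1.055e-34 J·s) / (2 × 1.117e-17 J)
Δt_min = 4.720e-18 s = 4.720 as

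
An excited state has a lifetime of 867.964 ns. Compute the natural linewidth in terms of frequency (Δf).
91.683 kHz

Using the energy-time uncertainty principle and E = hf:
ΔEΔt ≥ ℏ/2
hΔf·Δt ≥ ℏ/2

The minimum frequency uncertainty is:
Δf = ℏ/(2hτ) = 1/(4πτ)
Δf = 1/(4π × 8.680e-07 s)
Δf = 9.168e+04 Hz = 91.683 kHz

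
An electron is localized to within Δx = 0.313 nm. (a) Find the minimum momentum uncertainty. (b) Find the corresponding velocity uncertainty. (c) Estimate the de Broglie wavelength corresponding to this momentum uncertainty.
(a) Δp_min = 1.685 × 10^-25 kg·m/s
(b) Δv_min = 184.932 km/s
(c) λ_dB = 3.933 nm

Step-by-step:

(a) From the uncertainty principle:
Δp_min = ℏ/(2Δx) = (1.055e-34 J·s)/(2 × 3.130e-10 m) = 1.685e-25 kg·m/s

(b) The velocity uncertainty:
Δv = Δp/m = (1.685e-25 kg·m/s)/(9.109e-31 kg) = 1.849e+05 m/s = 184.932 km/s

(c) The de Broglie wavelength for this momentum:
λ = h/p = (6.626e-34 J·s)/(1.685e-25 kg·m/s) = 3.933e-09 m = 3.933 nm

Note: The de Broglie wavelength is comparable to the localization size, as expected from wave-particle duality.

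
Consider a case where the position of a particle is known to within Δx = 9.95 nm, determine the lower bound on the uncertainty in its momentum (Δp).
5.299 × 10^-27 kg·m/s

Using the Heisenberg uncertainty principle:
ΔxΔp ≥ ℏ/2

The minimum uncertainty in momentum is:
Δp_min = ℏ/(2Δx)
Δp_min = (1.055e-34 J·s) / (2 × 9.950e-09 m)
Δp_min = 5.299e-27 kg·m/s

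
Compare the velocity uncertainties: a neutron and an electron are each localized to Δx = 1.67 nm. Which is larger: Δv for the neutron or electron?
The electron has the larger minimum velocity uncertainty, by a ratio of 1838.7.

For both particles, Δp_min = ℏ/(2Δx) = 3.157e-26 kg·m/s (same for both).

The velocity uncertainty is Δv = Δp/m:
- neutron: Δv = 3.157e-26 / 1.675e-27 = 1.885e+01 m/s = 18.851 m/s
- electron: Δv = 3.157e-26 / 9.109e-31 = 3.466e+04 m/s = 34.661 km/s

Ratio: 3.466e+04 / 1.885e+01 = 1838.7

The lighter particle has larger velocity uncertainty because Δv ∝ 1/m.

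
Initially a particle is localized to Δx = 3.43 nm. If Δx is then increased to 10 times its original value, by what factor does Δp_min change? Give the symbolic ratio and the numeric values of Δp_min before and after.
Original Δp_min = 1.537 × 10^-26 kg·m/s; new Δp'_min = 1.537 × 10^-27 kg·m/s; ratio Δp'_min/Δp_min = 1/10.

From the uncertainty principle ΔxΔp ≥ ℏ/2, the minimum momentum uncertainty is Δp_min = ℏ/(2Δx).

Original (Δx = 3.43 nm = 3.430e-09 m):
Δp_min = (1.055e-34 J·s)/(2 × 3.430e-09 m) = 1.537e-26 kg·m/s

When Δx → 10Δx:
Δp'_min = ℏ/(2 × 10Δx) = (1/10) × ℏ/(2Δx) = (1/10) × Δp_min
Δp'_min = 1/10 × 1.537e-26 kg·m/s = 1.537e-27 kg·m/s

Since Δp_min ∝ 1/Δx, when Δx is increased to 10 times its original value, Δp_min decreases to 1/10 of its original value.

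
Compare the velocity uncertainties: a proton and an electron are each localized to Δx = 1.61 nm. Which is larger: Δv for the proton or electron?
The electron has the larger minimum velocity uncertainty, by a ratio of 1836.2.

For both particles, Δp_min = ℏ/(2Δx) = 3.275e-26 kg·m/s (same for both).

The velocity uncertainty is Δv = Δp/m:
- proton: Δv = 3.275e-26 / 1.673e-27 = 1.958e+01 m/s = 19.580 m/s
- electron: Δv = 3.275e-26 / 9.109e-31 = 3.595e+04 m/s = 35.953 km/s

Ratio: 3.595e+04 / 1.958e+01 = 1836.2

The lighter particle has larger velocity uncertainty because Δv ∝ 1/m.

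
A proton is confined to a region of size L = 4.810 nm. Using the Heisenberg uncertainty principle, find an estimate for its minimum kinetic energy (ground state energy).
224.215 neV

Using the uncertainty principle to estimate ground state energy:

1. The position uncertainty is approximately the confinement size:
   Δx ≈ L = 4.810e-09 m

2. From ΔxΔp ≥ ℏ/2, the minimum momentum uncertainty is:
   Δp ≈ ℏ/(2L) = 1.096e-26 kg·m/s

3. The kinetic energy is approximately:
   KE ≈ (Δp)²/(2m) = (1.096e-26)²/(2 × 1.673e-27 kg)
   KE ≈ 3.592e-26 J = 224.215 neV

This is an order-of-magnitude estimate of the ground state energy.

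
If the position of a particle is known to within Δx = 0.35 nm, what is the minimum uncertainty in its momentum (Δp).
1.507 × 10^-25 kg·m/s

Using the Heisenberg uncertainty principle:
ΔxΔp ≥ ℏ/2

The minimum uncertainty in momentum is:
Δp_min = ℏ/(2Δx)
Δp_min = (1.055e-34 J·s) / (2 × 3.500e-10 m)
Δp_min = 1.507e-25 kg·m/s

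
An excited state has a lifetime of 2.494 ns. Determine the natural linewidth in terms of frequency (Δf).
31.908 MHz

Using the energy-time uncertainty principle and E = hf:
ΔEΔt ≥ ℏ/2
hΔf·Δt ≥ ℏ/2

The minimum frequency uncertainty is:
Δf = ℏ/(2hτ) = 1/(4πτ)
Δf = 1/(4π × 2.494e-09 s)
Δf = 3.191e+07 Hz = 31.908 MHz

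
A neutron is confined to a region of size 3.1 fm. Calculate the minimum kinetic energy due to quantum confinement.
539.054 keV

Using the uncertainty principle:

1. Position uncertainty: Δx ≈ 3.100e-15 m
2. Minimum momentum uncertainty: Δp = ℏ/(2Δx) = 1.701e-20 kg·m/s
3. Minimum kinetic energy:
   KE = (Δp)²/(2m) = (1.701e-20)²/(2 × 1.675e-27 kg)
   KE = 8.637e-14 J = 539.054 keV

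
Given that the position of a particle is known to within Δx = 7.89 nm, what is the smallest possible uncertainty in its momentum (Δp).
6.683 × 10^-27 kg·m/s

Using the Heisenberg uncertainty principle:
ΔxΔp ≥ ℏ/2

The minimum uncertainty in momentum is:
Δp_min = ℏ/(2Δx)
Δp_min = (1.055e-34 J·s) / (2 × 7.890e-09 m)
Δp_min = 6.683e-27 kg·m/s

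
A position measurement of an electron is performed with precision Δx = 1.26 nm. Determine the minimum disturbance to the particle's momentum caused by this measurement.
4.185 × 10^-26 kg·m/s

The uncertainty principle implies that measuring position disturbs momentum:
ΔxΔp ≥ ℏ/2

When we measure position with precision Δx, we necessarily introduce a momentum uncertainty:
Δp ≥ ℏ/(2Δx)
Δp_min = (1.055e-34 J·s) / (2 × 1.260e-09 m)
Δp_min = 4.185e-26 kg·m/s

The more precisely we measure position, the greater the momentum disturbance.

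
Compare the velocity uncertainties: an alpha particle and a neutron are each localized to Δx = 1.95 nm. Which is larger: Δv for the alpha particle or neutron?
The neutron has the larger minimum velocity uncertainty, by a ratio of 4.0.

For both particles, Δp_min = ℏ/(2Δx) = 2.704e-26 kg·m/s (same for both).

The velocity uncertainty is Δv = Δp/m:
- alpha particle: Δv = 2.704e-26 / 6.645e-27 = 4.069e+00 m/s = 4.069 m/s
- neutron: Δv = 2.704e-26 / 1.675e-27 = 1.614e+01 m/s = 16.144 m/s

Ratio: 1.614e+01 / 4.069e+00 = 4.0

The lighter particle has larger velocity uncertainty because Δv ∝ 1/m.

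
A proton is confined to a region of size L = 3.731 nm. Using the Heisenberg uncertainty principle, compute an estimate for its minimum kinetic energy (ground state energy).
372.652 neV

Using the uncertainty principle to estimate ground state energy:

1. The position uncertainty is approximately the confinement size:
   Δx ≈ L = 3.731e-09 m

2. From ΔxΔp ≥ ℏ/2, the minimum momentum uncertainty is:
   Δp ≈ ℏ/(2L) = 1.413e-26 kg·m/s

3. The kinetic energy is approximately:
   KE ≈ (Δp)²/(2m) = (1.413e-26)²/(2 × 1.673e-27 kg)
   KE ≈ 5.971e-26 J = 372.652 neV

This is an order-of-magnitude estimate of the ground state energy.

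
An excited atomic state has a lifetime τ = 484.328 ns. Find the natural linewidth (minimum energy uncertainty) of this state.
679.511 peV

Using the energy-time uncertainty principle:
ΔEΔt ≥ ℏ/2

The lifetime τ represents the time uncertainty Δt.
The natural linewidth (minimum energy uncertainty) is:

ΔE = ℏ/(2τ)
ΔE = (1.055e-34 J·s) / (2 × 4.843e-07 s)
ΔE = 1.089e-28 J = 679.511 peV

This natural linewidth limits the precision of spectroscopic measurements.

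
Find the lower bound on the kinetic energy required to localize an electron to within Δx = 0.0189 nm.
26.665 eV

Localizing a particle requires giving it sufficient momentum uncertainty:

1. From uncertainty principle: Δp ≥ ℏ/(2Δx)
   Δp_min = (1.055e-34 J·s) / (2 × 1.890e-11 m)
   Δp_min = 2.790e-24 kg·m/s

2. This momentum uncertainty corresponds to kinetic energy:
   KE ≈ (Δp)²/(2m) = (2.790e-24)²/(2 × 9.109e-31 kg)
   KE = 4.272e-18 J = 26.665 eV

Tighter localization requires more energy.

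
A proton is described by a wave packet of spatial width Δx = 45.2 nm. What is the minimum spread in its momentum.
1.167 × 10^-27 kg·m/s

For a wave packet, the spatial width Δx and momentum spread Δp are related by the uncertainty principle:
ΔxΔp ≥ ℏ/2

The minimum momentum spread is:
Δp_min = ℏ/(2Δx)
Δp_min = (1.055e-34 J·s) / (2 × 4.520e-08 m)
Δp_min = 1.167e-27 kg·m/s

A wave packet cannot have both a well-defined position and well-defined momentum.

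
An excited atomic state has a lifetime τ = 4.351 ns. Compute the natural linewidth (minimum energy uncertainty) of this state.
75.639 neV

Using the energy-time uncertainty principle:
ΔEΔt ≥ ℏ/2

The lifetime τ represents the time uncertainty Δt.
The natural linewidth (minimum energy uncertainty) is:

ΔE = ℏ/(2τ)
ΔE = (1.055e-34 J·s) / (2 × 4.351e-09 s)
ΔE = 1.212e-26 J = 75.639 neV

This natural linewidth limits the precision of spectroscopic measurements.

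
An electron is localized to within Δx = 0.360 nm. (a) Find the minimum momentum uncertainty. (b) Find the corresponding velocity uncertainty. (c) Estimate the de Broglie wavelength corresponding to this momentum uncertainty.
(a) Δp_min = 1.465 × 10^-25 kg·m/s
(b) Δv_min = 160.788 km/s
(c) λ_dB = 4.524 nm

Step-by-step:

(a) From the uncertainty principle:
Δp_min = ℏ/(2Δx) = (1.055e-34 J·s)/(2 × 3.600e-10 m) = 1.465e-25 kg·m/s

(b) The velocity uncertainty:
Δv = Δp/m = (1.465e-25 kg·m/s)/(9.109e-31 kg) = 1.608e+05 m/s = 160.788 km/s

(c) The de Broglie wavelength for this momentum:
λ = h/p = (6.626e-34 J·s)/(1.465e-25 kg·m/s) = 4.524e-09 m = 4.524 nm

Note: The de Broglie wavelength is comparable to the localization size, as expected from wave-particle duality.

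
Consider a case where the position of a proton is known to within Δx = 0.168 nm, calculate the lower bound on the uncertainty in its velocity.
187.646 m/s

Using the Heisenberg uncertainty principle and Δp = mΔv:
ΔxΔp ≥ ℏ/2
Δx(mΔv) ≥ ℏ/2

The minimum uncertainty in velocity is:
Δv_min = ℏ/(2mΔx)
Δv_min = (1.055e-34 J·s) / (2 × 1.673e-27 kg × 1.680e-10 m)
Δv_min = 1.876e+02 m/s = 187.646 m/s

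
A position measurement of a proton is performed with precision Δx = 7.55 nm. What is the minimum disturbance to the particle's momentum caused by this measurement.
6.984 × 10^-27 kg·m/s

The uncertainty principle implies that measuring position disturbs momentum:
ΔxΔp ≥ ℏ/2

When we measure position with precision Δx, we necessarily introduce a momentum uncertainty:
Δp ≥ ℏ/(2Δx)
Δp_min = (1.055e-34 J·s) / (2 × 7.550e-09 m)
Δp_min = 6.984e-27 kg·m/s

The more precisely we measure position, the greater the momentum disturbance.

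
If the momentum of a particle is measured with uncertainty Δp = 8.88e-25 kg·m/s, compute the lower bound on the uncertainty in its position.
59.379 pm

Using the Heisenberg uncertainty principle:
ΔxΔp ≥ ℏ/2

The minimum uncertainty in position is:
Δx_min = ℏ/(2Δp)
Δx_min = (1.055e-34 J·s) / (2 × 8.880e-25 kg·m/s)
Δx_min = 5.938e-11 m = 59.379 pm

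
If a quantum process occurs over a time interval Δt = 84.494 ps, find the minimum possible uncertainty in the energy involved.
3.895 μeV

Using the energy-time uncertainty principle:
ΔEΔt ≥ ℏ/2

The minimum uncertainty in energy is:
ΔE_min = ℏ/(2Δt)
ΔE_min = (1.055e-34 J·s) / (2 × 8.449e-11 s)
ΔE_min = 6.241e-25 J = 3.895 μeV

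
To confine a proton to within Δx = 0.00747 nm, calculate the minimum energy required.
92.964 meV

Localizing a particle requires giving it sufficient momentum uncertainty:

1. From uncertainty principle: Δp ≥ ℏ/(2Δx)
   Δp_min = (1.055e-34 J·s) / (2 × 7.470e-12 m)
   Δp_min = 7.059e-24 kg·m/s

2. This momentum uncertainty corresponds to kinetic energy:
   KE ≈ (Δp)²/(2m) = (7.059e-24)²/(2 × 1.673e-27 kg)
   KE = 1.489e-20 J = 92.964 meV

Tighter localization requires more energy.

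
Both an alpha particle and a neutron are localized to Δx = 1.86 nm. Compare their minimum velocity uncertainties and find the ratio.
The neutron has the larger minimum velocity uncertainty, by a ratio of 4.0.

For both particles, Δp_min = ℏ/(2Δx) = 2.835e-26 kg·m/s (same for both).

The velocity uncertainty is Δv = Δp/m:
- alpha particle: Δv = 2.835e-26 / 6.645e-27 = 4.266e+00 m/s = 4.266 m/s
- neutron: Δv = 2.835e-26 / 1.675e-27 = 1.693e+01 m/s = 16.925 m/s

Ratio: 1.693e+01 / 4.266e+00 = 4.0

The lighter particle has larger velocity uncertainty because Δv ∝ 1/m.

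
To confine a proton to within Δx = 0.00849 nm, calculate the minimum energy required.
71.968 meV

Localizing a particle requires giving it sufficient momentum uncertainty:

1. From uncertainty principle: Δp ≥ ℏ/(2Δx)
   Δp_min = (1.055e-34 J·s) / (2 × 8.490e-12 m)
   Δp_min = 6.211e-24 kg·m/s

2. This momentum uncertainty corresponds to kinetic energy:
   KE ≈ (Δp)²/(2m) = (6.211e-24)²/(2 × 1.673e-27 kg)
   KE = 1.153e-20 J = 71.968 meV

Tighter localization requires more energy.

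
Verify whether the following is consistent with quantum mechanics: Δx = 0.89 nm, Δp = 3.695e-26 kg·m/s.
No, it violates the uncertainty principle (impossible measurement).

Calculate the product ΔxΔp:
ΔxΔp = (8.900e-10 m) × (3.695e-26 kg·m/s)
ΔxΔp = 3.289e-35 J·s

Compare to the minimum allowed value ℏ/2:
ℏ/2 = 5.273e-35 J·s

Since ΔxΔp = 3.289e-35 J·s < 5.273e-35 J·s = ℏ/2,
the measurement violates the uncertainty principle.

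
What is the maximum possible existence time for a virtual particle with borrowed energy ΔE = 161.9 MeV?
2.033 ys

Using the energy-time uncertainty principle:
ΔEΔt ≥ ℏ/2

For a virtual particle borrowing energy ΔE, the maximum lifetime is:
Δt_max = ℏ/(2ΔE)

Converting energy:
ΔE = 161.9 MeV = 2.594e-11 J

Δt_max = (1.055e-34 J·s) / (2 × 2.594e-11 J)
Δt_max = 2.033e-24 s = 2.033 ys

Virtual particles with higher borrowed energy exist for shorter times.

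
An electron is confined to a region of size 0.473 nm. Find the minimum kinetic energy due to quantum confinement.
42.574 meV

Using the uncertainty principle:

1. Position uncertainty: Δx ≈ 4.730e-10 m
2. Minimum momentum uncertainty: Δp = ℏ/(2Δx) = 1.115e-25 kg·m/s
3. Minimum kinetic energy:
   KE = (Δp)²/(2m) = (1.115e-25)²/(2 × 9.109e-31 kg)
   KE = 6.821e-21 J = 42.574 meV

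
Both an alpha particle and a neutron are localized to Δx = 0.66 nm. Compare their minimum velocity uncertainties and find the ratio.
The neutron has the larger minimum velocity uncertainty, by a ratio of 4.0.

For both particles, Δp_min = ℏ/(2Δx) = 7.989e-26 kg·m/s (same for both).

The velocity uncertainty is Δv = Δp/m:
- alpha particle: Δv = 7.989e-26 / 6.645e-27 = 1.202e+01 m/s = 12.023 m/s
- neutron: Δv = 7.989e-26 / 1.675e-27 = 4.770e+01 m/s = 47.699 m/s

Ratio: 4.770e+01 / 1.202e+01 = 4.0

The lighter particle has larger velocity uncertainty because Δv ∝ 1/m.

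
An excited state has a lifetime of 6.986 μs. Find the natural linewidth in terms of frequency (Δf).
11.391 kHz

Using the energy-time uncertainty principle and E = hf:
ΔEΔt ≥ ℏ/2
hΔf·Δt ≥ ℏ/2

The minimum frequency uncertainty is:
Δf = ℏ/(2hτ) = 1/(4πτ)
Δf = 1/(4π × 6.986e-06 s)
Δf = 1.139e+04 Hz = 11.391 kHz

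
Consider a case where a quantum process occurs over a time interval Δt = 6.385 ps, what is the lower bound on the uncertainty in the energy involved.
51.544 μeV

Using the energy-time uncertainty principle:
ΔEΔt ≥ ℏ/2

The minimum uncertainty in energy is:
ΔE_min = ℏ/(2Δt)
ΔE_min = (1.055e-34 J·s) / (2 × 6.385e-12 s)
ΔE_min = 8.258e-24 J = 51.544 μeV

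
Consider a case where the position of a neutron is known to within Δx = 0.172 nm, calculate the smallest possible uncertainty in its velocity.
183.030 m/s

Using the Heisenberg uncertainty principle and Δp = mΔv:
ΔxΔp ≥ ℏ/2
Δx(mΔv) ≥ ℏ/2

The minimum uncertainty in velocity is:
Δv_min = ℏ/(2mΔx)
Δv_min = (1.055e-34 J·s) / (2 × 1.675e-27 kg × 1.720e-10 m)
Δv_min = 1.830e+02 m/s = 183.030 m/s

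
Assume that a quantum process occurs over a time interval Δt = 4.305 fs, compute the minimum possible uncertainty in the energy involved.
76.447 meV

Using the energy-time uncertainty principle:
ΔEΔt ≥ ℏ/2

The minimum uncertainty in energy is:
ΔE_min = ℏ/(2Δt)
ΔE_min = (1.055e-34 J·s) / (2 × 4.305e-15 s)
ΔE_min = 1.225e-20 J = 76.447 meV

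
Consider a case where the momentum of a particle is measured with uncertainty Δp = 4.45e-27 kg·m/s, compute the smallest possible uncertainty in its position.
11.849 nm

Using the Heisenberg uncertainty principle:
ΔxΔp ≥ ℏ/2

The minimum uncertainty in position is:
Δx_min = ℏ/(2Δp)
Δx_min = (1.055e-34 J·s) / (2 × 4.450e-27 kg·m/s)
Δx_min = 1.185e-08 m = 11.849 nm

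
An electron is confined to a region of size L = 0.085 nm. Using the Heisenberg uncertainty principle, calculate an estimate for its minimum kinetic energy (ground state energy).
1.318 eV

Using the uncertainty principle to estimate ground state energy:

1. The position uncertainty is approximately the confinement size:
   Δx ≈ L = 8.500e-11 m

2. From ΔxΔp ≥ ℏ/2, the minimum momentum uncertainty is:
   Δp ≈ ℏ/(2L) = 6.203e-25 kg·m/s

3. The kinetic energy is approximately:
   KE ≈ (Δp)²/(2m) = (6.203e-25)²/(2 × 9.109e-31 kg)
   KE ≈ 2.112e-19 J = 1.318 eV

This is an order-of-magnitude estimate of the ground state energy.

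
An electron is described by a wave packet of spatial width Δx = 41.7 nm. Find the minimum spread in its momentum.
1.264 × 10^-27 kg·m/s

For a wave packet, the spatial width Δx and momentum spread Δp are related by the uncertainty principle:
ΔxΔp ≥ ℏ/2

The minimum momentum spread is:
Δp_min = ℏ/(2Δx)
Δp_min = (1.055e-34 J·s) / (2 × 4.170e-08 m)
Δp_min = 1.264e-27 kg·m/s

A wave packet cannot have both a well-defined position and well-defined momentum.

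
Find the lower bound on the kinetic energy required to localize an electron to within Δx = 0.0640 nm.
2.325 eV

Localizing a particle requires giving it sufficient momentum uncertainty:

1. From uncertainty principle: Δp ≥ ℏ/(2Δx)
   Δp_min = (1.055e-34 J·s) / (2 × 6.400e-11 m)
   Δp_min = 8.239e-25 kg·m/s

2. This momentum uncertainty corresponds to kinetic energy:
   KE ≈ (Δp)²/(2m) = (8.239e-25)²/(2 × 9.109e-31 kg)
   KE = 3.726e-19 J = 2.325 eV

Tighter localization requires more energy.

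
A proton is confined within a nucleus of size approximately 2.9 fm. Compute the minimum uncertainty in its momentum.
1.818 × 10^-20 kg·m/s

Using the Heisenberg uncertainty principle:
ΔxΔp ≥ ℏ/2

With Δx ≈ L = 2.900e-15 m (the confinement size):
Δp_min = ℏ/(2Δx)
Δp_min = (1.055e-34 J·s) / (2 × 2.900e-15 m)
Δp_min = 1.818e-20 kg·m/s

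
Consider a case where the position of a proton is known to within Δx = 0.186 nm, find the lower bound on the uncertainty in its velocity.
169.487 m/s

Using the Heisenberg uncertainty principle and Δp = mΔv:
ΔxΔp ≥ ℏ/2
Δx(mΔv) ≥ ℏ/2

The minimum uncertainty in velocity is:
Δv_min = ℏ/(2mΔx)
Δv_min = (1.055e-34 J·s) / (2 × 1.673e-27 kg × 1.860e-10 m)
Δv_min = 1.695e+02 m/s = 169.487 m/s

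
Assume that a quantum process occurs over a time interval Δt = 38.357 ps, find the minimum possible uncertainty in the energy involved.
8.580 μeV

Using the energy-time uncertainty principle:
ΔEΔt ≥ ℏ/2

The minimum uncertainty in energy is:
ΔE_min = ℏ/(2Δt)
ΔE_min = (1.055e-34 J·s) / (2 × 3.836e-11 s)
ΔE_min = 1.375e-24 J = 8.580 μeV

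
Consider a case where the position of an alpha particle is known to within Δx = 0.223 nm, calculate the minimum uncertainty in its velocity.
35.585 m/s

Using the Heisenberg uncertainty principle and Δp = mΔv:
ΔxΔp ≥ ℏ/2
Δx(mΔv) ≥ ℏ/2

The minimum uncertainty in velocity is:
Δv_min = ℏ/(2mΔx)
Δv_min = (1.055e-34 J·s) / (2 × 6.645e-27 kg × 2.230e-10 m)
Δv_min = 3.559e+01 m/s = 35.585 m/s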